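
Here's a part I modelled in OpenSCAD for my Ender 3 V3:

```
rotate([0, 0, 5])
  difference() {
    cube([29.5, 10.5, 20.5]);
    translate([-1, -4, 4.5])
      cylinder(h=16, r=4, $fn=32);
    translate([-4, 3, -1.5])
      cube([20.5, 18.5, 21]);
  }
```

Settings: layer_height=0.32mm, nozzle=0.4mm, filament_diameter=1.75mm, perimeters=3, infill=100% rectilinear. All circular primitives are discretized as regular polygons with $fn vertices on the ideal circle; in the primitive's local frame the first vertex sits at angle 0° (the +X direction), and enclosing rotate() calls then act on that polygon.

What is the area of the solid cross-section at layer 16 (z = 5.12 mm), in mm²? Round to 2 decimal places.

At z = 5.12 mm: the cube is present — its section is the full 29.5×10.5 rectangle (area 309.75 mm²); the r=4 cylinder at (-1, -4) gives a regular 32-gon of circumradius 4 (constant along its height) (area = (32/2)·4.000²·sin(360°/32) = 49.94 mm²); the cube at (-4, 3) (footprint 20.5×18.5) is included at this height (area 379.25 mm²); Taking the first minus the rest: starting from the 29.5×10.5 cube (309.75 mm²), the r=4 cylinder at (-1, -4) misses the remaining region (no effect); the 20.5×18.5 cube at (-4, 3) partially overlaps it — only the 123.75 mm² overlap (of its 379.25 mm²) is removed, clipping the outline — area = 186.00 mm²; (rotated 5° about Z; rotation is an isometry so areas/perimeters/island counts are preserved). Overall, the cross-section is a single solid region. Net area = 186.00 mm².

186.00 mm²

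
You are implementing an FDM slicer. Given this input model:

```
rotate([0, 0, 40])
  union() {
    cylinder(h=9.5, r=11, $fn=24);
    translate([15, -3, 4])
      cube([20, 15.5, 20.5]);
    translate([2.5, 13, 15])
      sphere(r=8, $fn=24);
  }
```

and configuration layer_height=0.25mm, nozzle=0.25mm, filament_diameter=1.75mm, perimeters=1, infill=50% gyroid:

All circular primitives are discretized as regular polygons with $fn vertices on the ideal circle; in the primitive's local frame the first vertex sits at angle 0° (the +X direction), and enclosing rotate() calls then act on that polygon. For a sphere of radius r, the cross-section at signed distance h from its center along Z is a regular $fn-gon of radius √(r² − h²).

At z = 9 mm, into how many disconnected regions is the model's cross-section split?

2

At z = 9 mm: the r=11 cylinder contributes a regular 24-gon of circumradius 11; the 20×15.5 cube at (15, -3) contributes its full rectangle; the r=8 sphere at (2.5, 13) slices to a regular 24-gon of circumradius 5.292 (√(r²−h²) with h=6 from center); Taking the union: the regions partially overlap (shared area 17.26 mm²), so overlapping operands fuse into one piece — 2 connected regions; (whole slice rotated 40° about Z — lengths, areas and connectivity unchanged). The result has 2 disconnected regions.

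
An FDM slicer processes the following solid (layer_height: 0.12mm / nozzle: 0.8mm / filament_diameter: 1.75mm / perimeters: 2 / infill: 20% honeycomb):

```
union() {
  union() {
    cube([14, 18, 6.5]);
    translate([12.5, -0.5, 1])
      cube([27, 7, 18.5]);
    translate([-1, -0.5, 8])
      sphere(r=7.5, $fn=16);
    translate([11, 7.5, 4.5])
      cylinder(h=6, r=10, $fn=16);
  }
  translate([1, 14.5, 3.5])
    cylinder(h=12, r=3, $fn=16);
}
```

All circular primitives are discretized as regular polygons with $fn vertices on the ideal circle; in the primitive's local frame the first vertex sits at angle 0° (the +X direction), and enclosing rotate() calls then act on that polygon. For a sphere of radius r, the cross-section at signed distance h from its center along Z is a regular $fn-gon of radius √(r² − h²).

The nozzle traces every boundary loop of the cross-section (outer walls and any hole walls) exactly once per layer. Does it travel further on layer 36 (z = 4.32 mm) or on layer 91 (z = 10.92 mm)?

Layer 36 (z = 4.32): the cube (footprint 14×18) is included at this height (perimeter 64.00 mm); the cube at (12.5, -0.5) (footprint 27×7) is included at this height (perimeter 68.00 mm); the r=7.5 sphere at (-1, -0.5) slices to a regular 16-gon of circumradius 6.535 (√(r²−h²) with h=3.68 from center) (perimeter = 2·16·6.535·sin(180°/16) = 40.80 mm); the cylinder at (11, 7.5) does not reach this height (z outside [4.5, 10.5]); Combining (union): the regions partially overlap (shared area 33.26 mm²), so the edge portions inside another operand are dropped and the merged outline is re-measured after clipping — boundary = 136.86 mm; the r=3 cylinder at (1, 14.5) gives a regular 16-gon of circumradius 3 (constant along its height) (perimeter = 2·16·3.000·sin(180°/16) = 18.73 mm); Taking the union: the regions partially overlap (shared area 19.58 mm²), so the edge portions inside another operand are dropped and the merged outline is re-measured after clipping — boundary = 138.58 mm. So its perimeter = 138.58 mm. Layer 91 (z = 10.92): the cube is not intersected at this z (z outside [0, 6.5]); the cube at (12.5, -0.5) (footprint 27×7) is included at this height (perimeter 68.00 mm); the sphere at (-1, -0.5): section is a regular 16-gon, circumradius = √(r²−h²) = √(7.5²−2.92²) = 6.908 (perimeter = 2·16·6.908·sin(180°/16) = 43.13 mm); the cylinder at (11, 7.5) is absent (z outside [4.5, 10.5]); Taking the union: the 2 present regions are separate (no shared area or edge), so areas and boundary lengths simply add and each stays a separate island — boundary = 111.13 mm; the cylinder at (1, 14.5): section is a regular 16-gon, circumradius r=3 (perimeter = 2·16·3.000·sin(180°/16) = 18.73 mm); Merging all regions: the 2 present regions are separate (no shared area or edge), so areas and boundary lengths simply add and each stays a separate island — boundary = 129.86 mm. So its perimeter = 129.86 mm. Layer 36 is larger (138.58 vs 129.86 mm).

layer 36 (z = 4.32 mm)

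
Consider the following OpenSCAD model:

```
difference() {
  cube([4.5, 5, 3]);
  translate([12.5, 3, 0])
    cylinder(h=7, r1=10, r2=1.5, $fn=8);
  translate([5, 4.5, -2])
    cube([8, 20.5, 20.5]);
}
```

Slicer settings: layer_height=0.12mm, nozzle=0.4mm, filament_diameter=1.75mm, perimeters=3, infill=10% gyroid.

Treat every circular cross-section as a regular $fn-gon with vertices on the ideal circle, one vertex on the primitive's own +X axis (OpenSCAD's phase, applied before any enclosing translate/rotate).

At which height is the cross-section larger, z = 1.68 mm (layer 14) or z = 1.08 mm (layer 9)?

layer 14 (z = 1.68 mm)

Layer 14 (z = 1.68): the cube is present — its section is the full 4.5×5 rectangle (area 22.50 mm²); the cone at (12.5, 3) contributes a regular 8-gon of circumradius 7.960 (interpolated between r1=10 and r2=1.5 at t=0.240) (area = (8/2)·7.960²·sin(360°/8) = 179.21 mm²); the cube at (5, 4.5) is present — its section is the full 8×20.5 rectangle (area 164.00 mm²); Subtracting the remaining from the first: starting from the 4.5×5 cube (22.50 mm²), the cone at (12.5, 3) misses the remaining region (no effect); the 8×20.5 cube at (5, 4.5) misses the remaining region (no effect) — area = 22.50 mm². So its area = 22.50 mm². Layer 9 (z = 1.08): the cube is present — its section is the full 4.5×5 rectangle (area 22.50 mm²); the cone at (12.5, 3) (r1=10→r2=1.5) has section circumradius 8.689 here — a regular 8-gon (area = (8/2)·8.689²·sin(360°/8) = 213.52 mm²); the cube at (5, 4.5) is present — its section is the full 8×20.5 rectangle (area 164.00 mm²); Taking the first minus the rest: starting from the 4.5×5 cube (22.50 mm²), the cone at (12.5, 3) partially overlaps it — only the 1.14 mm² overlap (of its 213.52 mm²) is removed, clipping the outline; the 8×20.5 cube at (5, 4.5) misses the remaining region (no effect) — area = 21.36 mm². So its area = 21.36 mm². Layer 14 is larger (22.50 vs 21.36 mm²).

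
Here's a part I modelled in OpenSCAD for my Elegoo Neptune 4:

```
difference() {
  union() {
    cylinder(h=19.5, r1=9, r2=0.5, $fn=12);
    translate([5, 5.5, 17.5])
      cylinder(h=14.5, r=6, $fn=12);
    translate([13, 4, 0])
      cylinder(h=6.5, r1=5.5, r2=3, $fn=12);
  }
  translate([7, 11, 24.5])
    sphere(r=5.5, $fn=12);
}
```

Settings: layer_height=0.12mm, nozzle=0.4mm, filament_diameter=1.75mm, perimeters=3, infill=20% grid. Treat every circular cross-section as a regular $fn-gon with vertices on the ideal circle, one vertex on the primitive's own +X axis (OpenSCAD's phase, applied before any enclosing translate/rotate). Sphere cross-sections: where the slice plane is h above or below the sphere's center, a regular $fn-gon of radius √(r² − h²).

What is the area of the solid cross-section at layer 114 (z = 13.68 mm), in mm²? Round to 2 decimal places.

At z = 13.68 mm: the cone: at t=0.702 of its height the radius interpolates to r₁+(r₂−r₁)t = 3.037, giving a regular 12-gon of that circumradius (area = (12/2)·3.037²·sin(360°/12) = 27.67 mm²); the cylinder at (5, 5.5) is absent (z outside [17.5, 32]); the cone at (13, 4) does not reach this height (z outside [0, 6.5]); Combining (union): only the cone is present, so the union is just that shape — area = 27.67 mm²; the sphere at (7, 11) is absent (|z−center|=10.820 > r=5.5); After the difference (first − rest): none of the subtracted shapes is present at this height, so the result so far is unchanged — area = 27.67 mm². Overall, the cross-section is a single solid region. Net area = 27.67 mm².

27.67 mm²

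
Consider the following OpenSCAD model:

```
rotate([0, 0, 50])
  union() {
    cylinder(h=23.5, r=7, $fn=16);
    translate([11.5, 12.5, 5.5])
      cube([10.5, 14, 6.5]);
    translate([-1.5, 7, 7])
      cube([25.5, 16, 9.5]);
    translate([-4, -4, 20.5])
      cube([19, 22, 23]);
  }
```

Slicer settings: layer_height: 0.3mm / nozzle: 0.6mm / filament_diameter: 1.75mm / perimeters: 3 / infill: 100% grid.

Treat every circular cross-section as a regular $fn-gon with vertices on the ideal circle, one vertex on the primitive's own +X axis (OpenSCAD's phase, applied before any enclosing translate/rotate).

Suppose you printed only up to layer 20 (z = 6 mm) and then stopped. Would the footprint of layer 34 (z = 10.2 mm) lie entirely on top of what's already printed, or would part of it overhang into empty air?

part overhangs

Compare the two slices. At z = 6: the r=7 cylinder contributes a regular 16-gon of circumradius 7 (area = (16/2)·7.000²·sin(360°/16) = 150.01 mm²); the cube at (11.5, 12.5) (footprint 10.5×14) is included at this height (area 147.00 mm²); the cube at (-1.5, 7) is not intersected at this z (z outside [7, 16.5]); the cube at (-4, -4) does not reach this height (z outside [20.5, 43.5]); Combining (union): the 2 present regions are separate (no shared area or edge), so areas and boundary lengths simply add and each stays a separate island — area = 297.01 mm²; (rotated 50° about Z; rotation is an isometry so areas/perimeters/island counts are preserved). At z = 10.2: the cylinder: section is a regular 16-gon, circumradius r=7 (area = (16/2)·7.000²·sin(360°/16) = 150.01 mm²); the 10.5×14 cube at (11.5, 12.5) contributes its full rectangle (area 147.00 mm²); the cube at (-1.5, 7) (footprint 25.5×16) is included at this height (area 408.00 mm²); the cube at (-4, -4) is not intersected at this z (z outside [20.5, 43.5]); Taking the union: the regions partially overlap — summed areas 705.01 mm² minus the doubly-counted overlap 110.25 mm² gives 594.76 mm² — area = 594.76 mm²; (whole slice rotated 50° about Z — lengths, areas and connectivity unchanged). Checking containment: at z = 10.2 the cross-section extends beyond the z = 6 cross-section by about 297.75 mm².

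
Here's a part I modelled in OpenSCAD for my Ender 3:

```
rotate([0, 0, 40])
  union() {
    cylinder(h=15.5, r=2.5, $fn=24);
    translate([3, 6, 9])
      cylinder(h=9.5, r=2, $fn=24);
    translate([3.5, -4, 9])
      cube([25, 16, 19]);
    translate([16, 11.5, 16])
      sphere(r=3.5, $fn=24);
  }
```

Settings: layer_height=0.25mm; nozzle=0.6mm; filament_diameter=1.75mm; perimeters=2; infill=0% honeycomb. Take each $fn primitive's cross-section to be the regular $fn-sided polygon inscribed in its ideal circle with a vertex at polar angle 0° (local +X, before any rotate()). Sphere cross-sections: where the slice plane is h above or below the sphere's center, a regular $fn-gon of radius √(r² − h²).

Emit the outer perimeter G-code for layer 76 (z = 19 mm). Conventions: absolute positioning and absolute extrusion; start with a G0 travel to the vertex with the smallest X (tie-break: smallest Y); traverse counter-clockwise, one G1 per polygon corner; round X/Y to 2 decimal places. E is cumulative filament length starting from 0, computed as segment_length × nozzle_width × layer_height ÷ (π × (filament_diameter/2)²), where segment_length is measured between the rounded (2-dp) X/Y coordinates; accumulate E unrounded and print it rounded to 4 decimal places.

At z = 19 mm: the cylinder is absent (z outside [0, 15.5]); the cylinder at (3, 6) is absent (z outside [9, 18.5]); the cube at (3.5, -4) is present — its section is the full 25×16 rectangle; the r=3.5 sphere at (16, 11.5) contributes a regular 24-gon of circumradius √(3.5²−3²) = 1.803; Taking the union: the regions partially overlap (shared area 6.82 mm²), so overlapping operands fuse into one piece — 1 connected region; (whole slice rotated 40° about Z — lengths, areas and connectivity unchanged). The outline is a single polygon with 15 vertices. Extrusion per mm of travel: 0.6 × 0.25 / (π × 0.875²) = 0.062363. Accumulating E over each segment gives final E = 5.1860.

G0 X-5.03 Y11.44 Z19.00
G1 X5.25 Y-0.81 E0.9973
G1 X24.40 Y15.26 E2.5563
G1 X14.12 Y27.51 E3.5536
G1 X5.87 Y20.59 E4.2251
G1 X5.48 Y20.79 E4.2525
G1 X5.02 Y20.89 E4.2818
G1 X4.55 Y20.87 E4.3112
G1 X4.10 Y20.73 E4.3406
G1 X3.71 Y20.48 E4.3695
G1 X3.39 Y20.13 E4.3990
G1 X3.17 Y19.71 E4.4286
G1 X3.07 Y19.25 E4.4580
G1 X3.09 Y18.78 E4.4873
G1 X3.22 Y18.37 E4.5141
G1 X-5.03 Y11.44 E5.1860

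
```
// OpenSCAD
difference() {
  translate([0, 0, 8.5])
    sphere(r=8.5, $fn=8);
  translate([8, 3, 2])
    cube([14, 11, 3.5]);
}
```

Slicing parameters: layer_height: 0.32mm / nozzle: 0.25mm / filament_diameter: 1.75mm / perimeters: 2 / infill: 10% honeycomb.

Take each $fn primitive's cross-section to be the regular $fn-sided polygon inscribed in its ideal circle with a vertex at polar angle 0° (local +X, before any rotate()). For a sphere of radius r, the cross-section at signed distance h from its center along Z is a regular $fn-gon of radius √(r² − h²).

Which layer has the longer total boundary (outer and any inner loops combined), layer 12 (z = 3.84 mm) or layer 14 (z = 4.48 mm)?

layer 14 (z = 4.48 mm)

Layer 12 (z = 3.84): the r=8.5 sphere slices to a regular 8-gon of circumradius 7.109 (√(r²−h²) with h=4.66 from center) (perimeter = 2·8·7.109·sin(180°/8) = 43.53 mm); the cube at (8, 3) (footprint 14×11) is included at this height (perimeter 50.00 mm); Taking the first minus the rest: starting from the r=8.5 sphere, the 14×11 cube at (8, 3) misses the remaining region (no effect) — boundary = 43.53 mm. So its perimeter = 43.53 mm. Layer 14 (z = 4.48): the r=8.5 sphere slices to a regular 8-gon of circumradius 7.489 (√(r²−h²) with h=4.02 from center) (perimeter = 2·8·7.489·sin(180°/8) = 45.86 mm); the 14×11 cube at (8, 3) contributes its full rectangle (perimeter 50.00 mm); Taking the first minus the rest: starting from the r=8.5 sphere, the 14×11 cube at (8, 3) misses the remaining region (no effect) — boundary = 45.86 mm. So its perimeter = 45.86 mm. Layer 14 is larger (45.86 vs 43.53 mm).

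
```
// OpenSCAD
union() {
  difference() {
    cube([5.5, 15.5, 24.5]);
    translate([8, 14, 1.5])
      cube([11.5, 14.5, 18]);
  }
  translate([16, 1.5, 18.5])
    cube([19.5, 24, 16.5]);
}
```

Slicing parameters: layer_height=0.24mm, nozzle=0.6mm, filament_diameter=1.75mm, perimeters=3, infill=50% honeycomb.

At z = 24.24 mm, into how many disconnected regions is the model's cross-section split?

2

At z = 24.24 mm: the cube is present — its section is the full 5.5×15.5 rectangle; the cube at (8, 14) is absent (z outside [1.5, 19.5]); Subtracting the remaining from the first: none of the subtracted shapes is present at this height, so the 5.5×15.5 cube is unchanged — 1 connected region; the cube at (16, 1.5) (footprint 19.5×24) is included at this height; Combining (union): the 2 present regions are separate (no shared area or edge), so areas and boundary lengths simply add and each stays a separate island — 2 connected regions. The result has 2 disconnected regions.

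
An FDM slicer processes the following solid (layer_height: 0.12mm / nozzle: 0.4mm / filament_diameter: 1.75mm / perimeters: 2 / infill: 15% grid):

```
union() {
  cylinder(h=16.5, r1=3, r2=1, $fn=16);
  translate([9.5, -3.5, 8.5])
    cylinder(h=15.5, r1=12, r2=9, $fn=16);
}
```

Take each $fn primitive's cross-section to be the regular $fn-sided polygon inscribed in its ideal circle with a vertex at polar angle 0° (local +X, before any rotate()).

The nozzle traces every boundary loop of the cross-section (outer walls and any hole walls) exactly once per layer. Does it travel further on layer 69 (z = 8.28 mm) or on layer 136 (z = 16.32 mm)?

layer 136 (z = 16.32 mm)

Layer 69 (z = 8.28): the cone contributes a regular 16-gon of circumradius 1.996 (interpolated between r1=3 and r2=1 at t=0.502) (perimeter = 2·16·1.996·sin(180°/16) = 12.46 mm); the cone at (9.5, -3.5) does not reach this height (z outside [8.5, 24]); Combining (union): only the cone is present, so the union is just that shape — boundary = 12.46 mm. So its perimeter = 12.46 mm. Layer 136 (z = 16.32): the cone: at t=0.989 of its height the radius interpolates to r₁+(r₂−r₁)t = 1.022, giving a regular 16-gon of that circumradius (perimeter = 2·16·1.022·sin(180°/16) = 6.38 mm); the cone at (9.5, -3.5) (r1=12→r2=9) has section circumradius 10.486 here — a regular 16-gon (perimeter = 2·16·10.486·sin(180°/16) = 65.47 mm); Merging all regions: the regions partially overlap (shared area 2.11 mm²), so the edge portions inside another operand are dropped and the merged outline is re-measured after clipping — boundary = 66.29 mm. So its perimeter = 66.29 mm. Layer 136 is larger (66.29 vs 12.46 mm).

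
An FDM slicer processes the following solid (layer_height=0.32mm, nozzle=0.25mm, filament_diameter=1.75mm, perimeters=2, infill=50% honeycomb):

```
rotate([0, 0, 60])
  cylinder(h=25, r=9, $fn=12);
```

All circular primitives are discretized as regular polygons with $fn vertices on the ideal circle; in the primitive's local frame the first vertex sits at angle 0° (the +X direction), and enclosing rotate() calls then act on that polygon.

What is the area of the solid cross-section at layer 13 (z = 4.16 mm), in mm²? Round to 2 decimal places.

243.00 mm²

At z = 4.16 mm: the r=9 cylinder gives a regular 12-gon of circumradius 9 (constant along its height) (area = (12/2)·9.000²·sin(360°/12) = 243.00 mm²); (rotated 60° about Z; rotation is an isometry so areas/perimeters/island counts are preserved). Overall, the cross-section is a single solid region. Net area = 243.00 mm².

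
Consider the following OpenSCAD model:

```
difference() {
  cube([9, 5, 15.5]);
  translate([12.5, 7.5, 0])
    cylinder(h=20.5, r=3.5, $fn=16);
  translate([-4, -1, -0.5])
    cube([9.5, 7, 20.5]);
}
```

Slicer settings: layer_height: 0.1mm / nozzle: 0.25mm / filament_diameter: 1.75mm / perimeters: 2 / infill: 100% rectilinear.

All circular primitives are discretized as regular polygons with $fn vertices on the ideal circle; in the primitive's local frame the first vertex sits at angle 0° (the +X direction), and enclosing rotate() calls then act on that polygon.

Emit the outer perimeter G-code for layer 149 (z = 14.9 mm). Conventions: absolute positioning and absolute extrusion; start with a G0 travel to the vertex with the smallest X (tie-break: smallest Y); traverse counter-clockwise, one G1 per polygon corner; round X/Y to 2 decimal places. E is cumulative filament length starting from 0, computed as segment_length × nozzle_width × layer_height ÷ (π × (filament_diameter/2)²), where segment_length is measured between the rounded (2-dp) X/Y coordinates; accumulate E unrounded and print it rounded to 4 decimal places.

G0 X5.50 Y0.00 Z14.90
G1 X9.00 Y0.00 E0.0364
G1 X9.00 Y5.00 E0.0883
G1 X5.50 Y5.00 E0.1247
G1 X5.50 Y0.00 E0.1767

At z = 14.9 mm: the 9×5 cube contributes its full rectangle; the r=3.5 cylinder at (12.5, 7.5) gives a regular 16-gon of circumradius 3.5 (constant along its height); the cube at (-4, -1) (footprint 9.5×7) is included at this height; Taking the first minus the rest: starting from the 9×5 cube, the r=3.5 cylinder at (12.5, 7.5) misses the remaining region (no effect); the 9.5×7 cube at (-4, -1) partially overlaps it — only the 27.50 mm² overlap (of its 66.50 mm²) is removed, clipping the outline — 1 connected region. The outline is a single polygon with 4 vertices. Extrusion per mm of travel: 0.25 × 0.1 / (π × 0.875²) = 0.010394. Accumulating E over each segment gives final E = 0.1767.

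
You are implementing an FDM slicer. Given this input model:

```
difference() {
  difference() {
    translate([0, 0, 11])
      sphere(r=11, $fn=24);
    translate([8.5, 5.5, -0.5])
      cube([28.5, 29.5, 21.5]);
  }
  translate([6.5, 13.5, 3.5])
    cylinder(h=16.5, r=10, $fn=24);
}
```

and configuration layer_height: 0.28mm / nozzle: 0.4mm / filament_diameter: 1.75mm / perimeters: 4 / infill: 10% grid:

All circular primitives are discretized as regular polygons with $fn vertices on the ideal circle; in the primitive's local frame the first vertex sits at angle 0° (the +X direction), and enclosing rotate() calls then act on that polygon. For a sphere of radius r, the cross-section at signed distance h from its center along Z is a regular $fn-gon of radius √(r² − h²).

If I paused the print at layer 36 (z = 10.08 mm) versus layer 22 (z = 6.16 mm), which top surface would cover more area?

Layer 36 (z = 10.08): the sphere: section is a regular 24-gon, circumradius = √(r²−h²) = √(11²−0.92²) = 10.961 (area = (24/2)·10.961²·sin(360°/24) = 373.18 mm²); the 28.5×29.5 cube at (8.5, 5.5) contributes its full rectangle (area 840.75 mm²); Taking the first minus the rest: starting from the r=11 sphere (373.18 mm²), the 28.5×29.5 cube at (8.5, 5.5) partially overlaps it — only the 0.62 mm² overlap (of its 840.75 mm²) is removed, clipping the outline — area = 372.55 mm²; the r=10 cylinder at (6.5, 13.5) contributes a regular 24-gon of circumradius 10 (area = (24/2)·10.000²·sin(360°/24) = 310.58 mm²); After the difference (first − rest): starting from that combined region (372.55 mm²), the r=10 cylinder at (6.5, 13.5) partially overlaps it — only the 57.68 mm² overlap (of its 310.58 mm²) is removed, clipping the outline — area = 314.87 mm². So its area = 314.87 mm². Layer 22 (z = 6.16): the r=11 sphere slices to a regular 24-gon of circumradius 9.878 (√(r²−h²) with h=4.84 from center) (area = (24/2)·9.878²·sin(360°/24) = 303.05 mm²); the 28.5×29.5 cube at (8.5, 5.5) contributes its full rectangle (area 840.75 mm²); Taking the first minus the rest: starting from the r=11 sphere (303.05 mm²), the 28.5×29.5 cube at (8.5, 5.5) misses the remaining region (no effect) — area = 303.05 mm²; the r=10 cylinder at (6.5, 13.5) contributes a regular 24-gon of circumradius 10 (area = (24/2)·10.000²·sin(360°/24) = 310.58 mm²); Taking the first minus the rest: starting from that combined region (303.05 mm²), the r=10 cylinder at (6.5, 13.5) partially overlaps it — only the 42.20 mm² overlap (of its 310.58 mm²) is removed, clipping the outline — area = 260.85 mm². So its area = 260.85 mm². Layer 36 is larger (314.87 vs 260.85 mm²).

layer 36 (z = 10.08 mm)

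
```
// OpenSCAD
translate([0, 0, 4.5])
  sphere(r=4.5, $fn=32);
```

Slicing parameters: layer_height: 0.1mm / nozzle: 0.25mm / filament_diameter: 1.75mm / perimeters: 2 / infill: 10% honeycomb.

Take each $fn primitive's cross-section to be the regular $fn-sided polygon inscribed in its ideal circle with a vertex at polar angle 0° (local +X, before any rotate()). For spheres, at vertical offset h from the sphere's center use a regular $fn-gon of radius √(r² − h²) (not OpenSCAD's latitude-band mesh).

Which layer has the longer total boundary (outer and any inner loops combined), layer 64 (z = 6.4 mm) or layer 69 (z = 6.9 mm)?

Layer 64 (z = 6.4): the sphere: section is a regular 32-gon, circumradius = √(r²−h²) = √(4.5²−1.9²) = 4.079 (perimeter = 2·32·4.079·sin(180°/32) = 25.59 mm). So its perimeter = 25.59 mm. Layer 69 (z = 6.9): the sphere: section is a regular 32-gon, circumradius = √(r²−h²) = √(4.5²−2.4²) = 3.807 (perimeter = 2·32·3.807·sin(180°/32) = 23.88 mm). So its perimeter = 23.88 mm. Layer 64 is larger (25.59 vs 23.88 mm).

layer 64 (z = 6.4 mm)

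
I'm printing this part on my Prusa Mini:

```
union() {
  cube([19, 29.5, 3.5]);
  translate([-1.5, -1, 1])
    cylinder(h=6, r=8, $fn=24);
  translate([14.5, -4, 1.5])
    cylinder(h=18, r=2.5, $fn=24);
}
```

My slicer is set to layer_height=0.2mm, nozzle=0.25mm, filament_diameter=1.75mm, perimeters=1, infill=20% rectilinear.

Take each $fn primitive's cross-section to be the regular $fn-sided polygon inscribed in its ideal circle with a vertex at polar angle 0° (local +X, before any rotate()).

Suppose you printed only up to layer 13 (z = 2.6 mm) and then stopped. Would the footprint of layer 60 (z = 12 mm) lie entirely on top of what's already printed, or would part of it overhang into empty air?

Compare the two slices. At z = 2.6: the cube (footprint 19×29.5) is included at this height (area 560.50 mm²); the cylinder at (-1.5, -1): section is a regular 24-gon, circumradius r=8 (area = (24/2)·8.000²·sin(360°/24) = 198.77 mm²); the r=2.5 cylinder at (14.5, -4) contributes a regular 24-gon of circumradius 2.5 (area = (24/2)·2.500²·sin(360°/24) = 19.41 mm²); Combining (union): the regions partially overlap — summed areas 778.68 mm² minus the doubly-counted overlap 31.41 mm² gives 747.28 mm² — area = 747.28 mm². At z = 12: the cube is not intersected at this z (z outside [0, 3.5]); the cylinder at (-1.5, -1) does not reach this height (z outside [1, 7]); the r=2.5 cylinder at (14.5, -4) contributes a regular 24-gon of circumradius 2.5 (area = (24/2)·2.500²·sin(360°/24) = 19.41 mm²); Merging all regions: only the r=2.5 cylinder at (14.5, -4) is present, so the union is just that shape — area = 19.41 mm². Checking containment: the cross-section at z = 12 is a subset of the cross-section at z = 2.6.

entirely on top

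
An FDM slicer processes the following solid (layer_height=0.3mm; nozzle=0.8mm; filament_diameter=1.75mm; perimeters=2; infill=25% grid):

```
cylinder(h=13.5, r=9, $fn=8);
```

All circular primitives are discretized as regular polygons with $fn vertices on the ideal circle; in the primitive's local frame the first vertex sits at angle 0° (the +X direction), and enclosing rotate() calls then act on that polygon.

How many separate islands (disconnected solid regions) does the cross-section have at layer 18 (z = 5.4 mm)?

At z = 5.4 mm: the r=9 cylinder gives a regular 8-gon of circumradius 9 (constant along its height). Overall, the cross-section is a single solid region. Island count = 1.

1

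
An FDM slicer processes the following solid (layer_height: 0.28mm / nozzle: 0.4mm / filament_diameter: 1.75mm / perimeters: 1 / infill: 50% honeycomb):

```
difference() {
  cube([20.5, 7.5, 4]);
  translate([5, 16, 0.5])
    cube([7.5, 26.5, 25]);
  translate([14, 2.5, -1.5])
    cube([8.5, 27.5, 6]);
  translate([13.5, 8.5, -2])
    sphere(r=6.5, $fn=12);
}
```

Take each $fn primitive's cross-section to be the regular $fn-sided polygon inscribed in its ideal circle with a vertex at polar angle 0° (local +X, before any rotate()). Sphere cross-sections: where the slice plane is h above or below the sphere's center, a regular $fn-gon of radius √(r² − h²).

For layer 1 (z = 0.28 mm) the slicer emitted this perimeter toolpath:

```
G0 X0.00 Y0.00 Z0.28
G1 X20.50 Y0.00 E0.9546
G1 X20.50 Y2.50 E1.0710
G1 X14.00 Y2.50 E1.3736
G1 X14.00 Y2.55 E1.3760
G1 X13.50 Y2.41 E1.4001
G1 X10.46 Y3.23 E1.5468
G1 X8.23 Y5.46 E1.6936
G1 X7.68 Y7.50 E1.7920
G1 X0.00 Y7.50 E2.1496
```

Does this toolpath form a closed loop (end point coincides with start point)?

Start point (G0): (0.00, 0.00). End point (last G1): the path does not return to the start — open.

no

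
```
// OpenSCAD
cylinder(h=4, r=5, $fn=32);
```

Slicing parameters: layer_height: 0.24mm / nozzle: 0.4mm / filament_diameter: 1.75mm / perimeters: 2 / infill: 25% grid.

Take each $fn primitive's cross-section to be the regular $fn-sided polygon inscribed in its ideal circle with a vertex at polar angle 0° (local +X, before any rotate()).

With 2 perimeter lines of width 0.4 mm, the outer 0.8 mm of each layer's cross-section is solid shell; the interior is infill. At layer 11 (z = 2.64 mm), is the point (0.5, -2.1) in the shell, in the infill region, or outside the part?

infill

At z = 2.64 mm: the r=5 cylinder contributes a regular 32-gon of circumradius 5. Overall, the cross-section is a single solid region. The nearest boundary edge runs (0.98, -4.90)→(1.91, -4.62); distance from the point to it = 2.82 mm. The point is inside the cross-section and 2.82 mm from the nearest boundary — more than the 0.8 mm shell width (2 × 0.4), so it's in the infill interior.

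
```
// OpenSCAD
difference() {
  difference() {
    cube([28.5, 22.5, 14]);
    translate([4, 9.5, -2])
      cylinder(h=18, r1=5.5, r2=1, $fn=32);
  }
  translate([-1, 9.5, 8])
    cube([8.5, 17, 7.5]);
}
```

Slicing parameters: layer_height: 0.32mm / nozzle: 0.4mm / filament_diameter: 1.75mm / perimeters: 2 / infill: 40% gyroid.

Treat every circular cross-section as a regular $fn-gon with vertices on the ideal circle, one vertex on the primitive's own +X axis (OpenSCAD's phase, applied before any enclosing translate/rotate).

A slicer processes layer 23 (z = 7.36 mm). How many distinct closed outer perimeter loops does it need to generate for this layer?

1

At z = 7.36 mm: the 28.5×22.5 cube contributes its full rectangle; the cone at (4, 9.5) (r1=5.5→r2=1) has section circumradius 3.160 here — a regular 32-gon; Subtracting the remaining from the first: starting from the 28.5×22.5 cube, the cone at (4, 9.5) lies wholly inside it (removes its full 31.17 mm² and its 19.82 mm outline becomes a hole wall) — 1 connected region with 1 hole; the cube at (-1, 9.5) is absent (z outside [8, 15.5]); Taking the first minus the rest: none of the subtracted shapes is present at this height, so that combined region is unchanged — 1 connected region with 1 hole. The result has 1 disconnected region.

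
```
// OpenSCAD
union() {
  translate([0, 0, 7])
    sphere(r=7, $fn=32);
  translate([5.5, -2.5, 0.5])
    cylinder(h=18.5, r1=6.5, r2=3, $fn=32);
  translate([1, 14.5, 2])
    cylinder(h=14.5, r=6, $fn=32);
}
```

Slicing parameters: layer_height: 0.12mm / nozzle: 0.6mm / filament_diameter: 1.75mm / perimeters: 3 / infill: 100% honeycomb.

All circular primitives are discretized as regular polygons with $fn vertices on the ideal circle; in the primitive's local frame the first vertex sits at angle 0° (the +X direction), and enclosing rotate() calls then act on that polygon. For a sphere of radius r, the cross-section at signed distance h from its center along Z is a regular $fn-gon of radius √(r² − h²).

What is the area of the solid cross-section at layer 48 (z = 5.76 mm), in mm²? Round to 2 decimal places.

At z = 5.76 mm: the r=7 sphere contributes a regular 32-gon of circumradius √(7²−1.24²) = 6.889 (area = (32/2)·6.889²·sin(360°/32) = 148.15 mm²); the cone at (5.5, -2.5) (r1=6.5→r2=3) has section circumradius 5.505 here — a regular 32-gon (area = (32/2)·5.505²·sin(360°/32) = 94.59 mm²); the r=6 cylinder at (1, 14.5) contributes a regular 32-gon of circumradius 6 (area = (32/2)·6.000²·sin(360°/32) = 112.37 mm²); Merging all regions: the regions partially overlap — summed areas 355.11 mm² minus the doubly-counted overlap 47.63 mm² gives 307.48 mm² — area = 307.48 mm². Overall, the cross-section has 2 separate islands. Net area = 307.48 mm².

307.48 mm²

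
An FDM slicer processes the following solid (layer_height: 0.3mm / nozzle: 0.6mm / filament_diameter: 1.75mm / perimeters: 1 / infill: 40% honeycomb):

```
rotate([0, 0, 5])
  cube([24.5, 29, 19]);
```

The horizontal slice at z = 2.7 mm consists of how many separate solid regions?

At z = 2.7 mm: the cube is present — its section is the full 24.5×29 rectangle; (whole slice rotated 5° about Z — lengths, areas and connectivity unchanged). The result has 1 disconnected region.

1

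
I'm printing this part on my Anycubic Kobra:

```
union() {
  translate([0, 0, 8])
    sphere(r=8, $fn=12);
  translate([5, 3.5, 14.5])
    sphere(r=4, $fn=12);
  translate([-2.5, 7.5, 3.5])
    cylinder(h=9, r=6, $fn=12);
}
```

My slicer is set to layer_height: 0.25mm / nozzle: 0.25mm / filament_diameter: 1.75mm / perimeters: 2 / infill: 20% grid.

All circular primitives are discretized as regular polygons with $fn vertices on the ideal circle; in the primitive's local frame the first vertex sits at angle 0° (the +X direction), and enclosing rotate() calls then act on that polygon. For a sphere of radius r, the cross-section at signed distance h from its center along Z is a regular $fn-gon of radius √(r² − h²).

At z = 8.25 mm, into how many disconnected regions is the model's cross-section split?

1

At z = 8.25 mm: the r=8 sphere slices to a regular 12-gon of circumradius 7.996 (√(r²−h²) with h=0.25 from center); the sphere at (5, 3.5) is not intersected at this z (|z−center|=6.250 > r=4); the cylinder at (-2.5, 7.5): section is a regular 12-gon, circumradius r=6; Combining (union): the regions partially overlap (shared area 44.19 mm²), so overlapping operands fuse into one piece — 1 connected region. The result has 1 disconnected region.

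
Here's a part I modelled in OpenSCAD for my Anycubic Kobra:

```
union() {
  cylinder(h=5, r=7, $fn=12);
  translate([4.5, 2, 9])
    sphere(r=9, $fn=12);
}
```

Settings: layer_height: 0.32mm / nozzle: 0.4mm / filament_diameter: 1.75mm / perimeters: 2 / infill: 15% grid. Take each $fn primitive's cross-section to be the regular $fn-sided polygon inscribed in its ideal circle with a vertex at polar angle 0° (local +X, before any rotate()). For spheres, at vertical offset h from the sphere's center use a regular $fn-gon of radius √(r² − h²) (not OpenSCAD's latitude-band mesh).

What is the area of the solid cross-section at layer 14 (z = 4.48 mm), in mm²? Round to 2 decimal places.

At z = 4.48 mm: the r=7 cylinder contributes a regular 12-gon of circumradius 7 (area = (12/2)·7.000²·sin(360°/12) = 147.00 mm²); the sphere at (4.5, 2): section is a regular 12-gon, circumradius = √(r²−h²) = √(9²−4.52²) = 7.783 (area = (12/2)·7.783²·sin(360°/12) = 181.71 mm²); Taking the union: the regions partially overlap — summed areas 328.71 mm² minus the doubly-counted overlap 93.68 mm² gives 235.03 mm² — area = 235.03 mm². Overall, the cross-section is a single solid region. Net area = 235.03 mm².

235.03 mm²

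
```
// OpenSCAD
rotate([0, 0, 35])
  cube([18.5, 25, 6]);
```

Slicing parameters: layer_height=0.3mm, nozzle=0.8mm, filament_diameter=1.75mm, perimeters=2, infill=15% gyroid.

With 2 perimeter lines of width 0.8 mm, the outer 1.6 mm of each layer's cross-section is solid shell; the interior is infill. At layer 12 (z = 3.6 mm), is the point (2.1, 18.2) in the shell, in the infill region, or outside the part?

infill

At z = 3.6 mm: the cube is present — its section is the full 18.5×25 rectangle; (rotated 35° about Z; rotation is an isometry so areas/perimeters/island counts are preserved). Overall, the cross-section is a single solid region. Undo the 35° rotation: the query point maps to (12.159, 13.704) in the un-rotated model frame. The nearest boundary edge runs (18.50, 0.00)→(18.50, 25.00); distance from the point to it = 6.34 mm. The point is inside the cross-section and 6.34 mm from the nearest boundary — more than the 1.6 mm shell width (2 × 0.8), so it's in the infill interior.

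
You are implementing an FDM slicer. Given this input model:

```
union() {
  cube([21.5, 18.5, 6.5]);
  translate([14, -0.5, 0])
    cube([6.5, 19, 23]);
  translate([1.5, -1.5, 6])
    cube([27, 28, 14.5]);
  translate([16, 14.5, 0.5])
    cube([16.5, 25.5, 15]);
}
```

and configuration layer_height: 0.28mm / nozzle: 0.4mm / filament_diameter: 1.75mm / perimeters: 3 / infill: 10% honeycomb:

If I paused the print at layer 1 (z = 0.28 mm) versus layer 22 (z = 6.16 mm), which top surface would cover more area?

Layer 1 (z = 0.28): the cube is present — its section is the full 21.5×18.5 rectangle (area 397.75 mm²); the cube at (14, -0.5) is present — its section is the full 6.5×19 rectangle (area 123.50 mm²); the cube at (1.5, -1.5) does not reach this height (z outside [6, 20.5]); the cube at (16, 14.5) is absent (z outside [0.5, 15.5]); Merging all regions: the regions partially overlap — summed areas 521.25 mm² minus the doubly-counted overlap 120.25 mm² gives 401.00 mm² — area = 401.00 mm². So its area = 401.00 mm². Layer 22 (z = 6.16): the cube is present — its section is the full 21.5×18.5 rectangle (area 397.75 mm²); the cube at (14, -0.5) (footprint 6.5×19) is included at this height (area 123.50 mm²); the cube at (1.5, -1.5) is present — its section is the full 27×28 rectangle (area 756.00 mm²); the cube at (16, 14.5) (footprint 16.5×25.5) is included at this height (area 420.75 mm²); Combining (union): the regions partially overlap — summed areas 1698.00 mm² minus the doubly-counted overlap 643.50 mm² gives 1054.50 mm² — area = 1054.50 mm². So its area = 1054.50 mm². Layer 22 is larger (1054.50 vs 401.00 mm²).

layer 22 (z = 6.16 mm)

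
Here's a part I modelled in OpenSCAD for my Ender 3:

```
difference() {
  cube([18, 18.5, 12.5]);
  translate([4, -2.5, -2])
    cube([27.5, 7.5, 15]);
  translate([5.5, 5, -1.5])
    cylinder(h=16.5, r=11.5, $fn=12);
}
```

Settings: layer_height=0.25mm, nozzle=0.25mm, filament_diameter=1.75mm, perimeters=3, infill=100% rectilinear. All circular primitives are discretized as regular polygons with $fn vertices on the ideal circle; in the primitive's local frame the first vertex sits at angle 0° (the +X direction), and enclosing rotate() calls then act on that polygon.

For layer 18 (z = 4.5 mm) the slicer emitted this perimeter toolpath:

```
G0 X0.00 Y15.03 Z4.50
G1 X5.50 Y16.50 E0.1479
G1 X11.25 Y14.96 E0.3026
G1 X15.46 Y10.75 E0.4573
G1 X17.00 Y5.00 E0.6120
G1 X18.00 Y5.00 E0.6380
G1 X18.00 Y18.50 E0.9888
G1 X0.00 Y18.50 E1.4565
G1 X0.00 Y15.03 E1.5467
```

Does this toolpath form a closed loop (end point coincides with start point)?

yes

Start point (G0): (0.00, 15.03). End point (last G1): the path returns to the start — closed.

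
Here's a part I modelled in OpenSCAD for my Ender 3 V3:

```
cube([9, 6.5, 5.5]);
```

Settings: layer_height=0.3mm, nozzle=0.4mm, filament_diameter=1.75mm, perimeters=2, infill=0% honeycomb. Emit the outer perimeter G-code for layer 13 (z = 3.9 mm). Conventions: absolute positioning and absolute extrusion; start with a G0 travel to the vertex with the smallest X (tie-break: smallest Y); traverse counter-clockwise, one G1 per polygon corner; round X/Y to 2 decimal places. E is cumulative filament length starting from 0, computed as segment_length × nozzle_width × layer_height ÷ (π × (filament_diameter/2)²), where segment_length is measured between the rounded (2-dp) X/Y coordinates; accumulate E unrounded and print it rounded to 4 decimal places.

At z = 3.9 mm: the cube is present — its section is the full 9×6.5 rectangle. The outline is a single polygon with 4 vertices. Extrusion per mm of travel: 0.4 × 0.3 / (π × 0.875²) = 0.049890. Accumulating E over each segment gives final E = 1.5466.

G0 X0.00 Y0.00 Z3.90
G1 X9.00 Y0.00 E0.4490
G1 X9.00 Y6.50 E0.7733
G1 X0.00 Y6.50 E1.2223
G1 X0.00 Y0.00 E1.5466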